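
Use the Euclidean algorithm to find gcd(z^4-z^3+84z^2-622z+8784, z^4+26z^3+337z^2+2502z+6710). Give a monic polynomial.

z^2+10z+122

Apply the Euclidean algorithm:
  z^4-z^3+84z^2-622z+8784 = (z^4+26z^3+337z^2+2502z+6710) + (-27z^3-253z^2-3124z+2074)
  z^4+26z^3+337z^2+2502z+6710 = (-(1/27)z-449/729)(-27z^3-253z^2-3124z+2074) + ((47728/729)z^2+(477280/729)z+5822816/729)
  -27z^3-253z^2-3124z+2074 = (-(19683/47728)z+12393/47728)((47728/729)z^2+(477280/729)z+5822816/729) + (0)
Last nonzero remainder: (47728/729)z^2+(477280/729)z+5822816/729. Dividing through by 47728/729 gives the monic gcd z^2+10z+122.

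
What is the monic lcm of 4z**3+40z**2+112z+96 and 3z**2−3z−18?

Euclidean algorithm in ℚ[z]:
  4z**3+40z**2+112z+96 = ((4/3)z+44/3)(3z**2−3z−18) + (180z+360)
  3z**2−3z−18 = ((1/60)z−1/20)(180z+360) + (0)
Last nonzero remainder: 180z+360. Dividing through by 180 gives the monic gcd z+2.
Then lcm(f, g) = f·g / gcd(f, g); expanding and making the result monic gives the answer.

z**4+7z**3−2z**2−60z−72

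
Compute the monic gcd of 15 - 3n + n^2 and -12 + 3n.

1

Repeated division with remainder:
  n^2 - 3n + 15 = ((1/3)n + 1/3)(3n - 12) + (19)
  3n - 12 = ((3/19)n - 12/19)(19) + (0)
The last nonzero remainder is the constant 19, so the polynomials are coprime and gcd = 1.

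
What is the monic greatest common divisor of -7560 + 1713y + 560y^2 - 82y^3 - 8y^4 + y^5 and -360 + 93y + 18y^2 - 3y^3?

Repeated division with remainder:
  y^5 - 8y^4 - 82y^3 + 560y^2 + 1713y - 7560 = (-(1/3)y^2 + (2/3)y + 21)(-3y^3 + 18y^2 + 93y - 360) + (0)
Last nonzero remainder: -3y^3 + 18y^2 + 93y - 360. Dividing through by -3 gives the monic gcd y^3 - 6y^2 - 31y + 120.

120 - 31y - 6y^2 + y^3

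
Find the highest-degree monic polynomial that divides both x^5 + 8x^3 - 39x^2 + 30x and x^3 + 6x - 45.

x^2 + 3x + 15

Apply the Euclidean algorithm:
  x^5 + 8x^3 - 39x^2 + 30x = (x^2 + 2)(x^3 + 6x - 45) + (6x^2 + 18x + 90)
  x^3 + 6x - 45 = ((1/6)x - 1/2)(6x^2 + 18x + 90) + (0)
Last nonzero remainder: 6x^2 + 18x + 90. Dividing through by 6 gives the monic gcd x^2 + 3x + 15.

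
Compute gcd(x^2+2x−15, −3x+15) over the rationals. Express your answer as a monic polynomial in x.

Repeated division with remainder:
  x^2+2x−15 = (−(1/3)x−7/3)(−3x+15) + (20)
  −3x+15 = (−(3/20)x+3/4)(20) + (0)
The last nonzero remainder is the constant 20, so the polynomials are coprime and gcd = 1.

1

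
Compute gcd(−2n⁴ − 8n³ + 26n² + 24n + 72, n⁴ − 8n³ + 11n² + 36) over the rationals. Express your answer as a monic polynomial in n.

Apply the Euclidean algorithm:
  −2n⁴ − 8n³ + 26n² + 24n + 72 = (−2)(n⁴ − 8n³ + 11n² + 36) + (−24n³ + 48n² + 24n + 144)
  n⁴ − 8n³ + 11n² + 36 = (−(1/24)n + 1/4)(−24n³ + 48n² + 24n + 144) + (0)
Last nonzero remainder: −24n³ + 48n² + 24n + 144. Dividing through by −24 gives the monic gcd n³ − 2n² − n − 6.

n³ − 2n² − n − 6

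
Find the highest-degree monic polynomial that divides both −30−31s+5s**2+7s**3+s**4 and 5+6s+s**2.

5+6s+s**2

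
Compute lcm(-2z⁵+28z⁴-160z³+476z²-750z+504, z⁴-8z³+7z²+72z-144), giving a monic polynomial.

Repeated division with remainder:
  -2z⁵+28z⁴-160z³+476z²-750z+504 = (-2z+12)(z⁴-8z³+7z²+72z-144) + (-50z³+536z²-1902z+2232)
  z⁴-8z³+7z²+72z-144 = (-(1/50)z-34/625)(-50z³+536z²-1902z+2232) + (-(1176/625)z²+(8232/625)z-14112/625)
  -50z³+536z²-1902z+2232 = ((15625/588)z-19375/196)(-(1176/625)z²+(8232/625)z-14112/625) + (0)
Last nonzero remainder: -(1176/625)z²+(8232/625)z-14112/625. Dividing through by -1176/625 gives the monic gcd z²-7z+12.
Then lcm(f, g) = f·g / gcd(f, g); expanding and making the result monic gives the answer.

z⁷-15z⁶+82z⁵-150z⁴-347z³+2229z²-4248z+3024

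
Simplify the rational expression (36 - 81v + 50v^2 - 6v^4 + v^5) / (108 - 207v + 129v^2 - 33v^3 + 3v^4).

(-3 + 2v + v^2)/(-9 + 3v)

Euclidean algorithm in ℚ[v]:
  v^5 - 6v^4 + 50v^2 - 81v + 36 = ((1/3)v + 5/3)(3v^4 - 33v^3 + 129v^2 - 207v + 108) + (12v^3 - 96v^2 + 228v - 144)
  3v^4 - 33v^3 + 129v^2 - 207v + 108 = ((1/4)v - 3/4)(12v^3 - 96v^2 + 228v - 144) + (0)
Last nonzero remainder: 12v^3 - 96v^2 + 228v - 144. Dividing through by 12 gives the monic gcd v^3 - 8v^2 + 19v - 12.
Cancel v^3 - 8v^2 + 19v - 12 from numerator and denominator to get the reduced form.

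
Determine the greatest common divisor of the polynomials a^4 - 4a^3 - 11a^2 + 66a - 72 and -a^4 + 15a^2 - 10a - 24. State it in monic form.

Repeated division with remainder:
  a^4 - 4a^3 - 11a^2 + 66a - 72 = (-1)(-a^4 + 15a^2 - 10a - 24) + (-4a^3 + 4a^2 + 56a - 96)
  -a^4 + 15a^2 - 10a - 24 = ((1/4)a + 1/4)(-4a^3 + 4a^2 + 56a - 96) + (0)
Last nonzero remainder: -4a^3 + 4a^2 + 56a - 96. Dividing through by -4 gives the monic gcd a^3 - a^2 - 14a + 24.

a^3 - a^2 - 14a + 24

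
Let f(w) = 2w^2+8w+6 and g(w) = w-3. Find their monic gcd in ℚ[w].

1

Euclidean algorithm in ℚ[w]:
  2w^2+8w+6 = (2w+14)(w-3) + (48)
  w-3 = ((1/48)w-1/16)(48) + (0)
The last nonzero remainder is the constant 48, so the polynomials are coprime and gcd = 1.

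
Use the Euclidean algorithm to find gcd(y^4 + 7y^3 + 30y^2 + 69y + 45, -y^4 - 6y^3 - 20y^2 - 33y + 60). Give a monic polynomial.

y^2 + 3y + 15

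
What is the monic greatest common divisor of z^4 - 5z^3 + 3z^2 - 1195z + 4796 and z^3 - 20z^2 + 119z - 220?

Apply the Euclidean algorithm:
  z^4 - 5z^3 + 3z^2 - 1195z + 4796 = (z + 15)(z^3 - 20z^2 + 119z - 220) + (184z^2 - 2760z + 8096)
  z^3 - 20z^2 + 119z - 220 = ((1/184)z - 5/184)(184z^2 - 2760z + 8096) + (0)
Last nonzero remainder: 184z^2 - 2760z + 8096. Dividing through by 184 gives the monic gcd z^2 - 15z + 44.

z^2 - 15z + 44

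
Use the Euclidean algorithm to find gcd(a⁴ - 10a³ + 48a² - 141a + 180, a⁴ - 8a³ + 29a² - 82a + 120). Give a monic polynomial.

a² - 7a + 12

Apply the Euclidean algorithm:
  a⁴ - 10a³ + 48a² - 141a + 180 = (a⁴ - 8a³ + 29a² - 82a + 120) + (-2a³ + 19a² - 59a + 60)
  a⁴ - 8a³ + 29a² - 82a + 120 = (-(1/2)a - 3/4)(-2a³ + 19a² - 59a + 60) + ((55/4)a² - (385/4)a + 165)
  -2a³ + 19a² - 59a + 60 = (-(8/55)a + 4/11)((55/4)a² - (385/4)a + 165) + (0)
Last nonzero remainder: (55/4)a² - (385/4)a + 165. Dividing through by 55/4 gives the monic gcd a² - 7a + 12.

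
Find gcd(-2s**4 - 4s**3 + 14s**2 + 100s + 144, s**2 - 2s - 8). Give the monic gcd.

s**2 - 2s - 8

Apply the Euclidean algorithm:
  -2s**4 - 4s**3 + 14s**2 + 100s + 144 = (-2s**2 - 8s - 18)(s**2 - 2s - 8) + (0)
The last nonzero remainder s**2 - 2s - 8 is already monic.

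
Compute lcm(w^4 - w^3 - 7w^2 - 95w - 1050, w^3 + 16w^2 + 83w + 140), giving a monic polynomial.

w^6 + 10w^5 + 10w^4 - 200w^3 - 2291w^2 - 14210w - 29400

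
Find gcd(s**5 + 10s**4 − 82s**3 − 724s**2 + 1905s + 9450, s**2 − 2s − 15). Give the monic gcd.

By polynomial division,
  s**5 + 10s**4 − 82s**3 − 724s**2 + 1905s + 9450 = (s**3 + 12s**2 − 43s − 630)(s**2 − 2s − 15) + (0)
The last nonzero remainder s**2 − 2s − 15 is already monic.

s**2 − 2s − 15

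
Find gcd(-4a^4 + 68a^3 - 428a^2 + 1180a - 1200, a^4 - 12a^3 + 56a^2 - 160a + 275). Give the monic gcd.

Euclidean algorithm in ℚ[a]:
  -4a^4 + 68a^3 - 428a^2 + 1180a - 1200 = (-4)(a^4 - 12a^3 + 56a^2 - 160a + 275) + (20a^3 - 204a^2 + 540a - 100)
  a^4 - 12a^3 + 56a^2 - 160a + 275 = ((1/20)a - 9/100)(20a^3 - 204a^2 + 540a - 100) + ((266/25)a^2 - (532/5)a + 266)
  20a^3 - 204a^2 + 540a - 100 = ((250/133)a - 50/133)((266/25)a^2 - (532/5)a + 266) + (0)
Last nonzero remainder: (266/25)a^2 - (532/5)a + 266. Dividing through by 266/25 gives the monic gcd a^2 - 10a + 25.

a^2 - 10a + 25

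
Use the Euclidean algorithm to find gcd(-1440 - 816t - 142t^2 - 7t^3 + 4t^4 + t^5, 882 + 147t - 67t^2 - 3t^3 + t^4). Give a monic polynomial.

-18 - 3t + t^2

Repeated division with remainder:
  t^5 + 4t^4 - 7t^3 - 142t^2 - 816t - 1440 = (t + 7)(t^4 - 3t^3 - 67t^2 + 147t + 882) + (81t^3 + 180t^2 - 2727t - 7614)
  t^4 - 3t^3 - 67t^2 + 147t + 882 = ((1/81)t - 47/729)(81t^3 + 180t^2 - 2727t - 7614) + (-(1760/81)t^2 + (1760/27)t + 3520/9)
  81t^3 + 180t^2 - 2727t - 7614 = (-(6561/1760)t - 34263/1760)(-(1760/81)t^2 + (1760/27)t + 3520/9) + (0)
Last nonzero remainder: -(1760/81)t^2 + (1760/27)t + 3520/9. Dividing through by -1760/81 gives the monic gcd t^2 - 3t - 18.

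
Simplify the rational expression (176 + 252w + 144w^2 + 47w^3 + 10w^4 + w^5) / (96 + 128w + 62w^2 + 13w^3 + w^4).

Euclidean algorithm in ℚ[w]:
  w^5 + 10w^4 + 47w^3 + 144w^2 + 252w + 176 = (w − 3)(w^4 + 13w^3 + 62w^2 + 128w + 96) + (24w^3 + 202w^2 + 540w + 464)
  w^4 + 13w^3 + 62w^2 + 128w + 96 = ((1/24)w + 55/288)(24w^3 + 202w^2 + 540w + 464) + ((133/144)w^2 + (133/24)w + 133/18)
  24w^3 + 202w^2 + 540w + 464 = ((3456/133)w + 8352/133)((133/144)w^2 + (133/24)w + 133/18) + (0)
Last nonzero remainder: (133/144)w^2 + (133/24)w + 133/18. Dividing through by 133/144 gives the monic gcd w^2 + 6w + 8.
Cancel w^2 + 6w + 8 from numerator and denominator to get the reduced form.

(22 + 15w + 4w^2 + w^3)/(12 + 7w + w^2)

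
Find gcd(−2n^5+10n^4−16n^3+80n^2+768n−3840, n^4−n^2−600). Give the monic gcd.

n^3−5n^2+24n−120

Apply the Euclidean algorithm:
  −2n^5+10n^4−16n^3+80n^2+768n−3840 = (−2n+10)(n^4−n^2−600) + (−18n^3+90n^2−432n+2160)
  n^4−n^2−600 = (−(1/18)n−5/18)(−18n^3+90n^2−432n+2160) + (0)
Last nonzero remainder: −18n^3+90n^2−432n+2160. Dividing through by −18 gives the monic gcd n^3−5n^2+24n−120.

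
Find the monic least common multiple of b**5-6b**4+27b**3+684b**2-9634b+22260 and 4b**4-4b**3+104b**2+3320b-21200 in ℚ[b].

b**6-11b**5+57b**4+549b**3-13054b**2+70430b-111300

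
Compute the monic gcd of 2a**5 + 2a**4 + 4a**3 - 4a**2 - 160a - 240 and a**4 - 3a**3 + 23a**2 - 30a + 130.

Euclidean algorithm in ℚ[a]:
  2a**5 + 2a**4 + 4a**3 - 4a**2 - 160a - 240 = (2a + 8)(a**4 - 3a**3 + 23a**2 - 30a + 130) + (-18a**3 - 128a**2 - 180a - 1280)
  a**4 - 3a**3 + 23a**2 - 30a + 130 = (-(1/18)a + 91/162)(-18a**3 - 128a**2 - 180a - 1280) + ((6877/81)a**2 + 68770/81)
  -18a**3 - 128a**2 - 180a - 1280 = (-(1458/6877)a - 10368/6877)((6877/81)a**2 + 68770/81) + (0)
Last nonzero remainder: (6877/81)a**2 + 68770/81. Dividing through by 6877/81 gives the monic gcd a**2 + 10.

a**2 + 10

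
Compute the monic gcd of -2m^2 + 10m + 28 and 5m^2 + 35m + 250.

1

By polynomial division,
  -2m^2 + 10m + 28 = (-2/5)(5m^2 + 35m + 250) + (24m + 128)
  5m^2 + 35m + 250 = ((5/24)m + 25/72)(24m + 128) + (1850/9)
  24m + 128 = ((108/925)m + 576/925)(1850/9) + (0)
The last nonzero remainder is the constant 1850/9, so the polynomials are coprime and gcd = 1.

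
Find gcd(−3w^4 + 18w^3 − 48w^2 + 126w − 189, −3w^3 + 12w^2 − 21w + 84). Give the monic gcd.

w^2 + 7

By polynomial division,
  −3w^4 + 18w^3 − 48w^2 + 126w − 189 = (w − 2)(−3w^3 + 12w^2 − 21w + 84) + (−3w^2 − 21)
  −3w^3 + 12w^2 − 21w + 84 = (w − 4)(−3w^2 − 21) + (0)
Last nonzero remainder: −3w^2 − 21. Dividing through by −3 gives the monic gcd w^2 + 7.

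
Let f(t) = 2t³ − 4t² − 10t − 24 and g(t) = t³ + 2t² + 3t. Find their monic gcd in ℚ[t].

t² + 2t + 3

By polynomial division,
  2t³ − 4t² − 10t − 24 = (2)(t³ + 2t² + 3t) + (−8t² − 16t − 24)
  t³ + 2t² + 3t = (−(1/8)t)(−8t² − 16t − 24) + (0)
Last nonzero remainder: −8t² − 16t − 24. Dividing through by −8 gives the monic gcd t² + 2t + 3.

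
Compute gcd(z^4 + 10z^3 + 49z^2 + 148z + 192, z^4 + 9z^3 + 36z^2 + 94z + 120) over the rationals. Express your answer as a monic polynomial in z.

z^2 + 7z + 12

Repeated division with remainder:
  z^4 + 10z^3 + 49z^2 + 148z + 192 = (z^4 + 9z^3 + 36z^2 + 94z + 120) + (z^3 + 13z^2 + 54z + 72)
  z^4 + 9z^3 + 36z^2 + 94z + 120 = (z − 4)(z^3 + 13z^2 + 54z + 72) + (34z^2 + 238z + 408)
  z^3 + 13z^2 + 54z + 72 = ((1/34)z + 3/17)(34z^2 + 238z + 408) + (0)
Last nonzero remainder: 34z^2 + 238z + 408. Dividing through by 34 gives the monic gcd z^2 + 7z + 12.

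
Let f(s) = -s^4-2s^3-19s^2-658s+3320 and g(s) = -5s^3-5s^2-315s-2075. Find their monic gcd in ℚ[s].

s^2-4s+83

Apply the Euclidean algorithm:
  -s^4-2s^3-19s^2-658s+3320 = ((1/5)s+1/5)(-5s^3-5s^2-315s-2075) + (45s^2-180s+3735)
  -5s^3-5s^2-315s-2075 = (-(1/9)s-5/9)(45s^2-180s+3735) + (0)
Last nonzero remainder: 45s^2-180s+3735. Dividing through by 45 gives the monic gcd s^2-4s+83.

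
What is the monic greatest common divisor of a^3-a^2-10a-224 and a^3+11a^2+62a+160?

a^2+6a+32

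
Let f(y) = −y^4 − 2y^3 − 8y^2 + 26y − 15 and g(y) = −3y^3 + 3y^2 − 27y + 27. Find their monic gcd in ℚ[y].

Euclidean algorithm in ℚ[y]:
  −y^4 − 2y^3 − 8y^2 + 26y − 15 = ((1/3)y + 1)(−3y^3 + 3y^2 − 27y + 27) + (−2y^2 + 44y − 42)
  −3y^3 + 3y^2 − 27y + 27 = ((3/2)y + 63/2)(−2y^2 + 44y − 42) + (−1350y + 1350)
  −2y^2 + 44y − 42 = ((1/675)y − 7/225)(−1350y + 1350) + (0)
Last nonzero remainder: −1350y + 1350. Dividing through by −1350 gives the monic gcd y − 1.

y − 1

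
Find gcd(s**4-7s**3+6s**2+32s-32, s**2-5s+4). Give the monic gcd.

s**2-5s+4

By polynomial division,
  s**4-7s**3+6s**2+32s-32 = (s**2-2s-8)(s**2-5s+4) + (0)
The last nonzero remainder s**2-5s+4 is already monic.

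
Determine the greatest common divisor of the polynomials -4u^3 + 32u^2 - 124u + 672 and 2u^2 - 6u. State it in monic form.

By polynomial division,
  -4u^3 + 32u^2 - 124u + 672 = (-2u + 10)(2u^2 - 6u) + (-64u + 672)
  2u^2 - 6u = (-(1/32)u - 15/64)(-64u + 672) + (315/2)
  -64u + 672 = (-(128/315)u + 64/15)(315/2) + (0)
The last nonzero remainder is the constant 315/2, so the polynomials are coprime and gcd = 1.

1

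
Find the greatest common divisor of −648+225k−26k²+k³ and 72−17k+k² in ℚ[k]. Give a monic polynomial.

72−17k+k²

Apply the Euclidean algorithm:
  k³−26k²+225k−648 = (k−9)(k²−17k+72) + (0)
The last nonzero remainder k²−17k+72 is already monic.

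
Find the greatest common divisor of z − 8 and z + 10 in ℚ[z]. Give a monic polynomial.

1

Euclidean algorithm in ℚ[z]:
  z − 8 = (z + 10) + (−18)
  z + 10 = (−(1/18)z − 5/9)(−18) + (0)
The last nonzero remainder is the constant −18, so the polynomials are coprime and gcd = 1.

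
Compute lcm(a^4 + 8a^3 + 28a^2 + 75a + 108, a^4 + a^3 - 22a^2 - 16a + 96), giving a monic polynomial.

a^6 + 2a^5 - 12a^4 - 29a^3 - 118a^2 - 48a + 864

Repeated division with remainder:
  a^4 + 8a^3 + 28a^2 + 75a + 108 = (a^4 + a^3 - 22a^2 - 16a + 96) + (7a^3 + 50a^2 + 91a + 12)
  a^4 + a^3 - 22a^2 - 16a + 96 = ((1/7)a - 43/49)(7a^3 + 50a^2 + 91a + 12) + ((435/49)a^2 + (435/7)a + 5220/49)
  7a^3 + 50a^2 + 91a + 12 = ((343/435)a + 49/435)((435/49)a^2 + (435/7)a + 5220/49) + (0)
Last nonzero remainder: (435/49)a^2 + (435/7)a + 5220/49. Dividing through by 435/49 gives the monic gcd a^2 + 7a + 12.
Then lcm(f, g) = f·g / gcd(f, g); expanding and making the result monic gives the answer.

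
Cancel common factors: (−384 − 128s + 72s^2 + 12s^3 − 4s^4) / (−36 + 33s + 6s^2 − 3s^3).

By polynomial division,
  −4s^4 + 12s^3 + 72s^2 − 128s − 384 = ((4/3)s − 4/3)(−3s^3 + 6s^2 + 33s − 36) + (36s^2 − 36s − 432)
  −3s^3 + 6s^2 + 33s − 36 = (−(1/12)s + 1/12)(36s^2 − 36s − 432) + (0)
Last nonzero remainder: 36s^2 − 36s − 432. Dividing through by 36 gives the monic gcd s^2 − s − 12.
Cancel s^2 − s − 12 from numerator and denominator to get the reduced form.

(−32 − 8s + 4s^2)/(−3 + 3s)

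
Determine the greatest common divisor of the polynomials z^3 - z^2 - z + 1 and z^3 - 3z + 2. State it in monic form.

z^2 - 2z + 1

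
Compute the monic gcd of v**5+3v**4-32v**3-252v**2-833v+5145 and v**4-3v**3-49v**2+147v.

Euclidean algorithm in ℚ[v]:
  v**5+3v**4-32v**3-252v**2-833v+5145 = (v+6)(v**4-3v**3-49v**2+147v) + (35v**3-105v**2-1715v+5145)
  v**4-3v**3-49v**2+147v = ((1/35)v)(35v**3-105v**2-1715v+5145) + (0)
Last nonzero remainder: 35v**3-105v**2-1715v+5145. Dividing through by 35 gives the monic gcd v**3-3v**2-49v+147.

v**3-3v**2-49v+147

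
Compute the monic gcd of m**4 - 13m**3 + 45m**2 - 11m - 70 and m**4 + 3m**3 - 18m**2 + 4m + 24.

Euclidean algorithm in ℚ[m]:
  m**4 - 13m**3 + 45m**2 - 11m - 70 = (m**4 + 3m**3 - 18m**2 + 4m + 24) + (-16m**3 + 63m**2 - 15m - 94)
  m**4 + 3m**3 - 18m**2 + 4m + 24 = (-(1/16)m - 111/256)(-16m**3 + 63m**2 - 15m - 94) + ((2145/256)m**2 - (2145/256)m - 2145/128)
  -16m**3 + 63m**2 - 15m - 94 = (-(4096/2145)m + 12032/2145)((2145/256)m**2 - (2145/256)m - 2145/128) + (0)
Last nonzero remainder: (2145/256)m**2 - (2145/256)m - 2145/128. Dividing through by 2145/256 gives the monic gcd m**2 - m - 2.

m**2 - m - 2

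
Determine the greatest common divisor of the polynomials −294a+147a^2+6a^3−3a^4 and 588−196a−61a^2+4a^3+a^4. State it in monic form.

98−49a−2a^2+a^3

Repeated division with remainder:
  −3a^4+6a^3+147a^2−294a = (−3)(a^4+4a^3−61a^2−196a+588) + (18a^3−36a^2−882a+1764)
  a^4+4a^3−61a^2−196a+588 = ((1/18)a+1/3)(18a^3−36a^2−882a+1764) + (0)
Last nonzero remainder: 18a^3−36a^2−882a+1764. Dividing through by 18 gives the monic gcd a^3−2a^2−49a+98.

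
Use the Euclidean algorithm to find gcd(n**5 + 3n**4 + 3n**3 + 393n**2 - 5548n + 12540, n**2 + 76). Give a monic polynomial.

Euclidean algorithm in ℚ[n]:
  n**5 + 3n**4 + 3n**3 + 393n**2 - 5548n + 12540 = (n**3 + 3n**2 - 73n + 165)(n**2 + 76) + (0)
The last nonzero remainder n**2 + 76 is already monic.

n**2 + 76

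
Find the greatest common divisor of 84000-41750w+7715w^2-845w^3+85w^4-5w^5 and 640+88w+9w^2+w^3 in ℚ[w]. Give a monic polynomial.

80+w+w^2

Euclidean algorithm in ℚ[w]:
  -5w^5+85w^4-845w^3+7715w^2-41750w+84000 = (-5w^2+130w-1575)(w^3+9w^2+88w+640) + (13650w^2+13650w+1092000)
  w^3+9w^2+88w+640 = ((1/13650)w+4/6825)(13650w^2+13650w+1092000) + (0)
Last nonzero remainder: 13650w^2+13650w+1092000. Dividing through by 13650 gives the monic gcd w^2+w+80.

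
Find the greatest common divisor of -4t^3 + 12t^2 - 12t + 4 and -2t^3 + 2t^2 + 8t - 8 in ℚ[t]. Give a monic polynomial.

t - 1

Euclidean algorithm in ℚ[t]:
  -4t^3 + 12t^2 - 12t + 4 = (2)(-2t^3 + 2t^2 + 8t - 8) + (8t^2 - 28t + 20)
  -2t^3 + 2t^2 + 8t - 8 = (-(1/4)t - 5/8)(8t^2 - 28t + 20) + (-(9/2)t + 9/2)
  8t^2 - 28t + 20 = (-(16/9)t + 40/9)(-(9/2)t + 9/2) + (0)
Last nonzero remainder: -(9/2)t + 9/2. Dividing through by -9/2 gives the monic gcd t - 1.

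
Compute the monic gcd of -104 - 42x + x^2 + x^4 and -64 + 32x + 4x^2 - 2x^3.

Repeated division with remainder:
  x^4 + x^2 - 42x - 104 = (-(1/2)x - 1)(-2x^3 + 4x^2 + 32x - 64) + (21x^2 - 42x - 168)
  -2x^3 + 4x^2 + 32x - 64 = (-(2/21)x)(21x^2 - 42x - 168) + (16x - 64)
  21x^2 - 42x - 168 = ((21/16)x + 21/8)(16x - 64) + (0)
Last nonzero remainder: 16x - 64. Dividing through by 16 gives the monic gcd x - 4.

-4 + x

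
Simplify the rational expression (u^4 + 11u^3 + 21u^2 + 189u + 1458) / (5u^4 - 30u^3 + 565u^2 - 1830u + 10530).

(u^2 + 15u + 54)/(5u^2 - 10u + 390)

Apply the Euclidean algorithm:
  u^4 + 11u^3 + 21u^2 + 189u + 1458 = (1/5)(5u^4 - 30u^3 + 565u^2 - 1830u + 10530) + (17u^3 - 92u^2 + 555u - 648)
  5u^4 - 30u^3 + 565u^2 - 1830u + 10530 = ((5/17)u - 50/289)(17u^3 - 92u^2 + 555u - 648) + ((111510/289)u^2 - (446040/289)u + 3010770/289)
  17u^3 - 92u^2 + 555u - 648 = ((4913/111510)u - 1156/18585)((111510/289)u^2 - (446040/289)u + 3010770/289) + (0)
Last nonzero remainder: (111510/289)u^2 - (446040/289)u + 3010770/289. Dividing through by 111510/289 gives the monic gcd u^2 - 4u + 27.
Cancel u^2 - 4u + 27 from numerator and denominator to get the reduced form.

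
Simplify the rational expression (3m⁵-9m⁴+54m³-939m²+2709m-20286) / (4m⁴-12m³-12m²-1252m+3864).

(3m²-9m+63)/(4m-12)

Apply the Euclidean algorithm:
  3m⁵-9m⁴+54m³-939m²+2709m-20286 = ((3/4)m)(4m⁴-12m³-12m²-1252m+3864) + (63m³-189m-20286)
  4m⁴-12m³-12m²-1252m+3864 = ((4/63)m-4/21)(63m³-189m-20286) + (0)
Last nonzero remainder: 63m³-189m-20286. Dividing through by 63 gives the monic gcd m³-3m-322.
Cancel m³-3m-322 from numerator and denominator to get the reduced form.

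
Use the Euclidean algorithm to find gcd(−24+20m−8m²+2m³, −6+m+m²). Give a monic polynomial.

−2+m

Euclidean algorithm in ℚ[m]:
  2m³−8m²+20m−24 = (2m−10)(m²+m−6) + (42m−84)
  m²+m−6 = ((1/42)m+1/14)(42m−84) + (0)
Last nonzero remainder: 42m−84. Dividing through by 42 gives the monic gcd m−2.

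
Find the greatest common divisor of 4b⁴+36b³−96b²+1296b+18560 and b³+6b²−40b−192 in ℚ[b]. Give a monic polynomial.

b+8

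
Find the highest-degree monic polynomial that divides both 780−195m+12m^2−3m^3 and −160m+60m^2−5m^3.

Euclidean algorithm in ℚ[m]:
  −3m^3+12m^2−195m+780 = (3/5)(−5m^3+60m^2−160m) + (−24m^2−99m+780)
  −5m^3+60m^2−160m = ((5/24)m−215/64)(−24m^2−99m+780) + (−(41925/64)m+41925/16)
  −24m^2−99m+780 = ((512/13975)m+64/215)(−(41925/64)m+41925/16) + (0)
Last nonzero remainder: −(41925/64)m+41925/16. Dividing through by −41925/64 gives the monic gcd m−4.

−4+m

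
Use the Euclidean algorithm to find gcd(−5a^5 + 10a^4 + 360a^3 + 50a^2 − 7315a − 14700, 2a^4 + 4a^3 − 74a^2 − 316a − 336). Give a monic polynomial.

By polynomial division,
  −5a^5 + 10a^4 + 360a^3 + 50a^2 − 7315a − 14700 = (−(5/2)a + 10)(2a^4 + 4a^3 − 74a^2 − 316a − 336) + (135a^3 − 4995a − 11340)
  2a^4 + 4a^3 − 74a^2 − 316a − 336 = ((2/135)a + 4/135)(135a^3 − 4995a − 11340) + (0)
Last nonzero remainder: 135a^3 − 4995a − 11340. Dividing through by 135 gives the monic gcd a^3 − 37a − 84.

a^3 − 37a − 84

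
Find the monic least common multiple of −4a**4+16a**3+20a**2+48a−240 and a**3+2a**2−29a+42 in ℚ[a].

Apply the Euclidean algorithm:
  −4a**4+16a**3+20a**2+48a−240 = (−4a+24)(a**3+2a**2−29a+42) + (−144a**2+912a−1248)
  a**3+2a**2−29a+42 = (−(1/144)a−25/432)(−144a**2+912a−1248) + ((136/9)a−272/9)
  −144a**2+912a−1248 = (−(162/17)a+702/17)((136/9)a−272/9) + (0)
Last nonzero remainder: (136/9)a−272/9. Dividing through by 136/9 gives the monic gcd a−2.
Then lcm(f, g) = f·g / gcd(f, g); expanding and making the result monic gives the answer.

a**6−42a**4+52a**3+117a**2+492a−1260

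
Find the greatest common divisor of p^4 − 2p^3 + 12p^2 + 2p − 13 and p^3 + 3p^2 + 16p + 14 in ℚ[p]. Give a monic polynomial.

Apply the Euclidean algorithm:
  p^4 − 2p^3 + 12p^2 + 2p − 13 = (p − 5)(p^3 + 3p^2 + 16p + 14) + (11p^2 + 68p + 57)
  p^3 + 3p^2 + 16p + 14 = ((1/11)p − 35/121)(11p^2 + 68p + 57) + ((3689/121)p + 3689/121)
  11p^2 + 68p + 57 = ((1331/3689)p + 6897/3689)((3689/121)p + 3689/121) + (0)
Last nonzero remainder: (3689/121)p + 3689/121. Dividing through by 3689/121 gives the monic gcd p + 1.

p + 1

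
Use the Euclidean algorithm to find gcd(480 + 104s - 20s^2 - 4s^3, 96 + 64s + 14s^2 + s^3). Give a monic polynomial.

24 + 10s + s^2

By polynomial division,
  -4s^3 - 20s^2 + 104s + 480 = (-4)(s^3 + 14s^2 + 64s + 96) + (36s^2 + 360s + 864)
  s^3 + 14s^2 + 64s + 96 = ((1/36)s + 1/9)(36s^2 + 360s + 864) + (0)
Last nonzero remainder: 36s^2 + 360s + 864. Dividing through by 36 gives the monic gcd s^2 + 10s + 24.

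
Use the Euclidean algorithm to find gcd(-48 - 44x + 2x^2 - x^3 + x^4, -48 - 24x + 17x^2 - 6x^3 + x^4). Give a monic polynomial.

-4 - 3x + x^2

By polynomial division,
  x^4 - x^3 + 2x^2 - 44x - 48 = (x^4 - 6x^3 + 17x^2 - 24x - 48) + (5x^3 - 15x^2 - 20x)
  x^4 - 6x^3 + 17x^2 - 24x - 48 = ((1/5)x - 3/5)(5x^3 - 15x^2 - 20x) + (12x^2 - 36x - 48)
  5x^3 - 15x^2 - 20x = ((5/12)x)(12x^2 - 36x - 48) + (0)
Last nonzero remainder: 12x^2 - 36x - 48. Dividing through by 12 gives the monic gcd x^2 - 3x - 4.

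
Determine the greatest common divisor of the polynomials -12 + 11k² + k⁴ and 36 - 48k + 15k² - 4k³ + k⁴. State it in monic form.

-12 + 12k - k² + k³

Repeated division with remainder:
  k⁴ + 11k² - 12 = (k⁴ - 4k³ + 15k² - 48k + 36) + (4k³ - 4k² + 48k - 48)
  k⁴ - 4k³ + 15k² - 48k + 36 = ((1/4)k - 3/4)(4k³ - 4k² + 48k - 48) + (0)
Last nonzero remainder: 4k³ - 4k² + 48k - 48. Dividing through by 4 gives the monic gcd k³ - k² + 12k - 12.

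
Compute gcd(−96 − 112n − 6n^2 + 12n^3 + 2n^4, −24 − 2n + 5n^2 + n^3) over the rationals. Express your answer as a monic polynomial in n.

4 + n

Apply the Euclidean algorithm:
  2n^4 + 12n^3 − 6n^2 − 112n − 96 = (2n + 2)(n^3 + 5n^2 − 2n − 24) + (−12n^2 − 60n − 48)
  n^3 + 5n^2 − 2n − 24 = (−(1/12)n)(−12n^2 − 60n − 48) + (−6n − 24)
  −12n^2 − 60n − 48 = (2n + 2)(−6n − 24) + (0)
Last nonzero remainder: −6n − 24. Dividing through by −6 gives the monic gcd n + 4.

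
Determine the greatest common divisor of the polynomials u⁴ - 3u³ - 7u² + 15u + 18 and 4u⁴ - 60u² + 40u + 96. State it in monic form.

By polynomial division,
  u⁴ - 3u³ - 7u² + 15u + 18 = (1/4)(4u⁴ - 60u² + 40u + 96) + (-3u³ + 8u² + 5u - 6)
  4u⁴ - 60u² + 40u + 96 = (-(4/3)u - 32/9)(-3u³ + 8u² + 5u - 6) + (-(224/9)u² + (448/9)u + 224/3)
  -3u³ + 8u² + 5u - 6 = ((27/224)u - 9/112)(-(224/9)u² + (448/9)u + 224/3) + (0)
Last nonzero remainder: -(224/9)u² + (448/9)u + 224/3. Dividing through by -224/9 gives the monic gcd u² - 2u - 3.

u² - 2u - 3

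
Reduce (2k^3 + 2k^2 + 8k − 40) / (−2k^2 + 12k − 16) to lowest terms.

(−k^2 − 3k − 10)/(k − 4)

Euclidean algorithm in ℚ[k]:
  2k^3 + 2k^2 + 8k − 40 = (−k − 7)(−2k^2 + 12k − 16) + (76k − 152)
  −2k^2 + 12k − 16 = (−(1/38)k + 2/19)(76k − 152) + (0)
Last nonzero remainder: 76k − 152. Dividing through by 76 gives the monic gcd k − 2.
Cancel k − 2 from numerator and denominator to get the reduced form.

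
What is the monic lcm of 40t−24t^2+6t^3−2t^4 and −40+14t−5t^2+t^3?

Euclidean algorithm in ℚ[t]:
  −2t^4+6t^3−24t^2+40t = (−2t−4)(t^3−5t^2+14t−40) + (−16t^2+16t−160)
  t^3−5t^2+14t−40 = (−(1/16)t+1/4)(−16t^2+16t−160) + (0)
Last nonzero remainder: −16t^2+16t−160. Dividing through by −16 gives the monic gcd t^2−t+10.
Then lcm(f, g) = f·g / gcd(f, g); expanding and making the result monic gives the answer.

80t−68t^2+24t^3−7t^4+t^5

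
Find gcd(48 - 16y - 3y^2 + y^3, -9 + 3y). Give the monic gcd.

-3 + y

Euclidean algorithm in ℚ[y]:
  y^3 - 3y^2 - 16y + 48 = ((1/3)y^2 - 16/3)(3y - 9) + (0)
Last nonzero remainder: 3y - 9. Dividing through by 3 gives the monic gcd y - 3.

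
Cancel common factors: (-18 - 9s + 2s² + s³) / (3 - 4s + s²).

(6 + 5s + s²)/(-1 + s)

By polynomial division,
  s³ + 2s² - 9s - 18 = (s + 6)(s² - 4s + 3) + (12s - 36)
  s² - 4s + 3 = ((1/12)s - 1/12)(12s - 36) + (0)
Last nonzero remainder: 12s - 36. Dividing through by 12 gives the monic gcd s - 3.
Cancel s - 3 from numerator and denominator to get the reduced form.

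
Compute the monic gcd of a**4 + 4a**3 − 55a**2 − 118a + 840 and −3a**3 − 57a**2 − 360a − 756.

a**2 + 13a + 42

By polynomial division,
  a**4 + 4a**3 − 55a**2 − 118a + 840 = (−(1/3)a + 5)(−3a**3 − 57a**2 − 360a − 756) + (110a**2 + 1430a + 4620)
  −3a**3 − 57a**2 − 360a − 756 = (−(3/110)a − 9/55)(110a**2 + 1430a + 4620) + (0)
Last nonzero remainder: 110a**2 + 1430a + 4620. Dividing through by 110 gives the monic gcd a**2 + 13a + 42.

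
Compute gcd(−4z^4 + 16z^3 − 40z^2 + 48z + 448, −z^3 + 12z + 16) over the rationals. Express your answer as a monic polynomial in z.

By polynomial division,
  −4z^4 + 16z^3 − 40z^2 + 48z + 448 = (4z − 16)(−z^3 + 12z + 16) + (−88z^2 + 176z + 704)
  −z^3 + 12z + 16 = ((1/88)z + 1/44)(−88z^2 + 176z + 704) + (0)
Last nonzero remainder: −88z^2 + 176z + 704. Dividing through by −88 gives the monic gcd z^2 − 2z − 8.

z^2 − 2z − 8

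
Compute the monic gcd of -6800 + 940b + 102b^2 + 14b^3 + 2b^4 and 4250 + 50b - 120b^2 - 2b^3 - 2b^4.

By polynomial division,
  2b^4 + 14b^3 + 102b^2 + 940b - 6800 = (-1)(-2b^4 - 2b^3 - 120b^2 + 50b + 4250) + (12b^3 - 18b^2 + 990b - 2550)
  -2b^4 - 2b^3 - 120b^2 + 50b + 4250 = (-(1/6)b - 5/12)(12b^3 - 18b^2 + 990b - 2550) + ((75/2)b^2 + (75/2)b + 6375/2)
  12b^3 - 18b^2 + 990b - 2550 = ((8/25)b - 4/5)((75/2)b^2 + (75/2)b + 6375/2) + (0)
Last nonzero remainder: (75/2)b^2 + (75/2)b + 6375/2. Dividing through by 75/2 gives the monic gcd b^2 + b + 85.

85 + b + b^2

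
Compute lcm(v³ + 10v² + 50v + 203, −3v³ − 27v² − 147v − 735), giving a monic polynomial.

By polynomial division,
  v³ + 10v² + 50v + 203 = (−1/3)(−3v³ − 27v² − 147v − 735) + (v² + v − 42)
  −3v³ − 27v² − 147v − 735 = (−3v − 24)(v² + v − 42) + (−249v − 1743)
  v² + v − 42 = (−(1/249)v + 2/83)(−249v − 1743) + (0)
Last nonzero remainder: −249v − 1743. Dividing through by −249 gives the monic gcd v + 7.
Then lcm(f, g) = f·g / gcd(f, g); expanding and making the result monic gives the answer.

v⁵ + 12v⁴ + 105v³ + 653v² + 2156v + 7105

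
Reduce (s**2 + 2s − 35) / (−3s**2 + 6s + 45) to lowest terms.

(−s − 7)/(3s + 9)

Repeated division with remainder:
  s**2 + 2s − 35 = (−1/3)(−3s**2 + 6s + 45) + (4s − 20)
  −3s**2 + 6s + 45 = (−(3/4)s − 9/4)(4s − 20) + (0)
Last nonzero remainder: 4s − 20. Dividing through by 4 gives the monic gcd s − 5.
Cancel s − 5 from numerator and denominator to get the reduced form.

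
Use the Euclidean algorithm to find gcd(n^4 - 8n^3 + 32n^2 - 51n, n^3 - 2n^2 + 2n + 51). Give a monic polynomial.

n^2 - 5n + 17

Apply the Euclidean algorithm:
  n^4 - 8n^3 + 32n^2 - 51n = (n - 6)(n^3 - 2n^2 + 2n + 51) + (18n^2 - 90n + 306)
  n^3 - 2n^2 + 2n + 51 = ((1/18)n + 1/6)(18n^2 - 90n + 306) + (0)
Last nonzero remainder: 18n^2 - 90n + 306. Dividing through by 18 gives the monic gcd n^2 - 5n + 17.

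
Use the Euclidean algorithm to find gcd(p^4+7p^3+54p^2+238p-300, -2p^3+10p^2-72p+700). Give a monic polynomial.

By polynomial division,
  p^4+7p^3+54p^2+238p-300 = (-(1/2)p-6)(-2p^3+10p^2-72p+700) + (78p^2+156p+3900)
  -2p^3+10p^2-72p+700 = (-(1/39)p+7/39)(78p^2+156p+3900) + (0)
Last nonzero remainder: 78p^2+156p+3900. Dividing through by 78 gives the monic gcd p^2+2p+50.

p^2+2p+50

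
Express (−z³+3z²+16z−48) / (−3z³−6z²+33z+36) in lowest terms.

(z−4)/(3z+3)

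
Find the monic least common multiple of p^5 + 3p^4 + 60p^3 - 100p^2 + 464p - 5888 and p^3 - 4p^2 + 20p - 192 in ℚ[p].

p^6 - 3p^5 + 42p^4 - 460p^3 + 1064p^2 - 8672p + 35328

Euclidean algorithm in ℚ[p]:
  p^5 + 3p^4 + 60p^3 - 100p^2 + 464p - 5888 = (p^2 + 7p + 68)(p^3 - 4p^2 + 20p - 192) + (224p^2 + 448p + 7168)
  p^3 - 4p^2 + 20p - 192 = ((1/224)p - 3/112)(224p^2 + 448p + 7168) + (0)
Last nonzero remainder: 224p^2 + 448p + 7168. Dividing through by 224 gives the monic gcd p^2 + 2p + 32.
Then lcm(f, g) = f·g / gcd(f, g); expanding and making the result monic gives the answer.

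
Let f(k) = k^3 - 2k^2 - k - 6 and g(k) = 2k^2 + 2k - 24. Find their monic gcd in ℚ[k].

Euclidean algorithm in ℚ[k]:
  k^3 - 2k^2 - k - 6 = ((1/2)k - 3/2)(2k^2 + 2k - 24) + (14k - 42)
  2k^2 + 2k - 24 = ((1/7)k + 4/7)(14k - 42) + (0)
Last nonzero remainder: 14k - 42. Dividing through by 14 gives the monic gcd k - 3.

k - 3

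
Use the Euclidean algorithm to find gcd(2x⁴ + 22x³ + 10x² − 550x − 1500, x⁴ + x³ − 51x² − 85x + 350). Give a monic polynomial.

Apply the Euclidean algorithm:
  2x⁴ + 22x³ + 10x² − 550x − 1500 = (2)(x⁴ + x³ − 51x² − 85x + 350) + (20x³ + 112x² − 380x − 2200)
  x⁴ + x³ − 51x² − 85x + 350 = ((1/20)x − 23/100)(20x³ + 112x² − 380x − 2200) + (−(156/25)x² − (312/5)x − 156)
  20x³ + 112x² − 380x − 2200 = (−(125/39)x + 550/39)(−(156/25)x² − (312/5)x − 156) + (0)
Last nonzero remainder: −(156/25)x² − (312/5)x − 156. Dividing through by −156/25 gives the monic gcd x² + 10x + 25.

x² + 10x + 25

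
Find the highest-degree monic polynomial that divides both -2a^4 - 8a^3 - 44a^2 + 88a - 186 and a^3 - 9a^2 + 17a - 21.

Repeated division with remainder:
  -2a^4 - 8a^3 - 44a^2 + 88a - 186 = (-2a - 26)(a^3 - 9a^2 + 17a - 21) + (-244a^2 + 488a - 732)
  a^3 - 9a^2 + 17a - 21 = (-(1/244)a + 7/244)(-244a^2 + 488a - 732) + (0)
Last nonzero remainder: -244a^2 + 488a - 732. Dividing through by -244 gives the monic gcd a^2 - 2a + 3.

a^2 - 2a + 3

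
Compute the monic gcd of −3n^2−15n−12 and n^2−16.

Repeated division with remainder:
  −3n^2−15n−12 = (−3)(n^2−16) + (−15n−60)
  n^2−16 = (−(1/15)n+4/15)(−15n−60) + (0)
Last nonzero remainder: −15n−60. Dividing through by −15 gives the monic gcd n+4.

n+4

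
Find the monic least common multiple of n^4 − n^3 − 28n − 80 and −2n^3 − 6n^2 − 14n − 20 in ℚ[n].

Euclidean algorithm in ℚ[n]:
  n^4 − n^3 − 28n − 80 = (−(1/2)n + 2)(−2n^3 − 6n^2 − 14n − 20) + (5n^2 − 10n − 40)
  −2n^3 − 6n^2 − 14n − 20 = (−(2/5)n − 2)(5n^2 − 10n − 40) + (−50n − 100)
  5n^2 − 10n − 40 = (−(1/10)n + 2/5)(−50n − 100) + (0)
Last nonzero remainder: −50n − 100. Dividing through by −50 gives the monic gcd n + 2.
Then lcm(f, g) = f·g / gcd(f, g); expanding and making the result monic gives the answer.

n^6 + 4n^4 − 33n^3 − 108n^2 − 220n − 400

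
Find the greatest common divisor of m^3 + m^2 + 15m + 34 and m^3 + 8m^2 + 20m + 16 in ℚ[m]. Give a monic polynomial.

Repeated division with remainder:
  m^3 + m^2 + 15m + 34 = (m^3 + 8m^2 + 20m + 16) + (-7m^2 - 5m + 18)
  m^3 + 8m^2 + 20m + 16 = (-(1/7)m - 51/49)(-7m^2 - 5m + 18) + ((851/49)m + 1702/49)
  -7m^2 - 5m + 18 = (-(343/851)m + 441/851)((851/49)m + 1702/49) + (0)
Last nonzero remainder: (851/49)m + 1702/49. Dividing through by 851/49 gives the monic gcd m + 2.

m + 2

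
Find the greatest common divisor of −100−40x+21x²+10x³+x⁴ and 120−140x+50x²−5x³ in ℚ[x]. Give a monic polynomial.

Apply the Euclidean algorithm:
  x⁴+10x³+21x²−40x−100 = (−(1/5)x−4)(−5x³+50x²−140x+120) + (193x²−576x+380)
  −5x³+50x²−140x+120 = (−(5/193)x+6770/37249)(193x²−576x+380) + (−(948640/37249)x+1897280/37249)
  193x²−576x+380 = (−(7189057/948640)x+707731/94864)(−(948640/37249)x+1897280/37249) + (0)
Last nonzero remainder: −(948640/37249)x+1897280/37249. Dividing through by −948640/37249 gives the monic gcd x−2.

−2+x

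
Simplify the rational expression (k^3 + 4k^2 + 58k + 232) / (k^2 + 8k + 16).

Repeated division with remainder:
  k^3 + 4k^2 + 58k + 232 = (k - 4)(k^2 + 8k + 16) + (74k + 296)
  k^2 + 8k + 16 = ((1/74)k + 2/37)(74k + 296) + (0)
Last nonzero remainder: 74k + 296. Dividing through by 74 gives the monic gcd k + 4.
Cancel k + 4 from numerator and denominator to get the reduced form.

(k^2 + 58)/(k + 4)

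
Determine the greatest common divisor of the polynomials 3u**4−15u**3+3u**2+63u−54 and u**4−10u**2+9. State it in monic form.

u**2−4u+3

Apply the Euclidean algorithm:
  3u**4−15u**3+3u**2+63u−54 = (3)(u**4−10u**2+9) + (−15u**3+33u**2+63u−81)
  u**4−10u**2+9 = (−(1/15)u−11/75)(−15u**3+33u**2+63u−81) + (−(24/25)u**2+(96/25)u−72/25)
  −15u**3+33u**2+63u−81 = ((125/8)u+225/8)(−(24/25)u**2+(96/25)u−72/25) + (0)
Last nonzero remainder: −(24/25)u**2+(96/25)u−72/25. Dividing through by −24/25 gives the monic gcd u**2−4u+3.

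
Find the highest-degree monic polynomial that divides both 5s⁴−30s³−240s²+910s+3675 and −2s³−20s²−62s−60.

Repeated division with remainder:
  5s⁴−30s³−240s²+910s+3675 = (−(5/2)s+40)(−2s³−20s²−62s−60) + (405s²+3240s+6075)
  −2s³−20s²−62s−60 = (−(2/405)s−4/405)(405s²+3240s+6075) + (0)
Last nonzero remainder: 405s²+3240s+6075. Dividing through by 405 gives the monic gcd s²+8s+15.

s²+8s+15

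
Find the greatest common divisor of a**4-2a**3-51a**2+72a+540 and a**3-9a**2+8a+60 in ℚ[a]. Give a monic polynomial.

a**2-11a+30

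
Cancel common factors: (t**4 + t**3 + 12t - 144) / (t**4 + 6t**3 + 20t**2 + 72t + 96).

(t - 3)/(t + 2)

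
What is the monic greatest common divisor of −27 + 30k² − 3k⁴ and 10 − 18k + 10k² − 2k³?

−1 + k

Repeated division with remainder:
  −3k⁴ + 30k² − 27 = ((3/2)k + 15/2)(−2k³ + 10k² − 18k + 10) + (−18k² + 120k − 102)
  −2k³ + 10k² − 18k + 10 = ((1/9)k + 5/27)(−18k² + 120k − 102) + (−(260/9)k + 260/9)
  −18k² + 120k − 102 = ((81/130)k − 459/130)(−(260/9)k + 260/9) + (0)
Last nonzero remainder: −(260/9)k + 260/9. Dividing through by −260/9 gives the monic gcd k − 1.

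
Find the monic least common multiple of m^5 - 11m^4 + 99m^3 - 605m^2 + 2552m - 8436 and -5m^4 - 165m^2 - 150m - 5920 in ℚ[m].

Euclidean algorithm in ℚ[m]:
  m^5 - 11m^4 + 99m^3 - 605m^2 + 2552m - 8436 = (-(1/5)m + 11/5)(-5m^4 - 165m^2 - 150m - 5920) + (66m^3 - 272m^2 + 1698m + 4588)
  -5m^4 - 165m^2 - 150m - 5920 = (-(5/66)m - 340/1089)(66m^3 - 272m^2 + 1698m + 4588) + (-(132080/1089)m^2 + (264160/363)m - 4886960/1089)
  66m^3 - 272m^2 + 1698m + 4588 = (-(35937/66040)m - 33759/33020)(-(132080/1089)m^2 + (264160/363)m - 4886960/1089) + (0)
Last nonzero remainder: -(132080/1089)m^2 + (264160/363)m - 4886960/1089. Dividing through by -132080/1089 gives the monic gcd m^2 - 6m + 37.
Then lcm(f, g) = f·g / gcd(f, g); expanding and making the result monic gives the answer.

m^7 - 5m^6 + 65m^5 - 363m^4 + 2090m^3 - 12484m^2 + 31048m - 269952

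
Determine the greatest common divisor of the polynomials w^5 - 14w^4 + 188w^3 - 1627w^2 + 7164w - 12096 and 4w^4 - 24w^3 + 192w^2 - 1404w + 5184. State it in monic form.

Repeated division with remainder:
  w^5 - 14w^4 + 188w^3 - 1627w^2 + 7164w - 12096 = ((1/4)w - 2)(4w^4 - 24w^3 + 192w^2 - 1404w + 5184) + (92w^3 - 892w^2 + 3060w - 1728)
  4w^4 - 24w^3 + 192w^2 - 1404w + 5184 = ((1/23)w + 85/529)(92w^3 - 892w^2 + 3060w - 1728) + ((107008/529)w^2 - (963072/529)w + 2889216/529)
  92w^3 - 892w^2 + 3060w - 1728 = ((12167/26752)w - 529/1672)((107008/529)w^2 - (963072/529)w + 2889216/529) + (0)
Last nonzero remainder: (107008/529)w^2 - (963072/529)w + 2889216/529. Dividing through by 107008/529 gives the monic gcd w^2 - 9w + 27.

w^2 - 9w + 27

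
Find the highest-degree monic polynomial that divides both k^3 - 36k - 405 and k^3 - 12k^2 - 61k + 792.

k - 9

Apply the Euclidean algorithm:
  k^3 - 36k - 405 = (k^3 - 12k^2 - 61k + 792) + (12k^2 + 25k - 1197)
  k^3 - 12k^2 - 61k + 792 = ((1/12)k - 169/144)(12k^2 + 25k - 1197) + ((9805/144)k - 9805/16)
  12k^2 + 25k - 1197 = ((1728/9805)k + 19152/9805)((9805/144)k - 9805/16) + (0)
Last nonzero remainder: (9805/144)k - 9805/16. Dividing through by 9805/144 gives the monic gcd k - 9.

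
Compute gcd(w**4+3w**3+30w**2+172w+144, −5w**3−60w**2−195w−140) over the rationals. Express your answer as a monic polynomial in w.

Apply the Euclidean algorithm:
  w**4+3w**3+30w**2+172w+144 = (−(1/5)w+9/5)(−5w**3−60w**2−195w−140) + (99w**2+495w+396)
  −5w**3−60w**2−195w−140 = (−(5/99)w−35/99)(99w**2+495w+396) + (0)
Last nonzero remainder: 99w**2+495w+396. Dividing through by 99 gives the monic gcd w**2+5w+4.

w**2+5w+4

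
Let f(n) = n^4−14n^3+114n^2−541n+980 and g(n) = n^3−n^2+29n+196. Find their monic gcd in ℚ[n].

By polynomial division,
  n^4−14n^3+114n^2−541n+980 = (n−13)(n^3−n^2+29n+196) + (72n^2−360n+3528)
  n^3−n^2+29n+196 = ((1/72)n+1/18)(72n^2−360n+3528) + (0)
Last nonzero remainder: 72n^2−360n+3528. Dividing through by 72 gives the monic gcd n^2−5n+49.

n^2−5n+49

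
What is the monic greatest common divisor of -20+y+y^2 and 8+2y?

By polynomial division,
  y^2+y-20 = ((1/2)y-3/2)(2y+8) + (-8)
  2y+8 = (-(1/4)y-1)(-8) + (0)
The last nonzero remainder is the constant -8, so the polynomials are coprime and gcd = 1.

1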